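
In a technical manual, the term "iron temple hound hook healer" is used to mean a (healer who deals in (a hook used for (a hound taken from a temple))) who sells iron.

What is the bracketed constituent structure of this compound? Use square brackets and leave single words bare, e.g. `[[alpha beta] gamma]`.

[iron [[[temple hound] hook] healer]]

At the top level: head "healer" (specifically "temple hound hook healer"); modifier "iron".
"temple hound hook healer" → head "healer", modifier "temple hound hook".
"temple hound hook" → head "hook", modifier "temple hound".
"temple hound" → head "hound", modifier "temple".
So the structure is [iron [[[temple hound] hook] healer]].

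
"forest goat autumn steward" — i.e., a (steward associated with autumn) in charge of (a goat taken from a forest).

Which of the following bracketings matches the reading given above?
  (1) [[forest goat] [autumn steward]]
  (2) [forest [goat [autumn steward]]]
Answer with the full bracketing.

[[forest goat] [autumn steward]]

The paraphrase's head is the "steward" part ("autumn steward"); its modifier is "forest goat".
That top-level split, carried through the inner groups, gives [[forest goat] [autumn steward]].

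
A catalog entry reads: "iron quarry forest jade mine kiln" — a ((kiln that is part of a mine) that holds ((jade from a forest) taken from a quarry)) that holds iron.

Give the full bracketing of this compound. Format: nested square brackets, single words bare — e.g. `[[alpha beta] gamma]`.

At the top level: head "kiln" (specifically "quarry forest jade mine kiln"); modifier "iron".
"quarry forest jade mine kiln" → head "kiln" (specifically "mine kiln"), modifier "quarry forest jade".
"quarry forest jade" → head "jade" (specifically "forest jade"), modifier "quarry".
"forest jade" → head "jade", modifier "forest".
"mine kiln" → head "kiln", modifier "mine".
So the structure is [iron [[quarry [forest jade]] [mine kiln]]].

[iron [[quarry [forest jade]] [mine kiln]]]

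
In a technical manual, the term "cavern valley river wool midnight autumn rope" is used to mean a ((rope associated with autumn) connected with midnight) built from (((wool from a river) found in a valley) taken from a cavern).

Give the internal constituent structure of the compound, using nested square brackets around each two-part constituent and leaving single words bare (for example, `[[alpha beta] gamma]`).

The outermost head in the paraphrase is "rope" (specifically "midnight autumn rope"), modified by "cavern valley river wool".
Inside "cavern valley river wool": head "wool" (specifically "valley river wool"), modifier "cavern".
Inside "valley river wool": head "wool" (specifically "river wool"), modifier "valley".
Inside "river wool": head "wool", modifier "river".
Inside "midnight autumn rope": head "rope" (specifically "autumn rope"), modifier "midnight".
Inside "autumn rope": head "rope", modifier "autumn".
Assembled: [[cavern [valley [river wool]]] [midnight [autumn rope]]].

[[cavern [valley [river wool]]] [midnight [autumn rope]]]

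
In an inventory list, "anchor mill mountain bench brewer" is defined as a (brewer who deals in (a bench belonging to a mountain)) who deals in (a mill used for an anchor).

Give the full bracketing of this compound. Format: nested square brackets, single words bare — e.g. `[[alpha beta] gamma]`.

Whole compound: head "brewer" (specifically "mountain bench brewer"), modifier "anchor mill".
"anchor mill" → head "mill", modifier "anchor".
"mountain bench brewer" → head "brewer", modifier "mountain bench".
"mountain bench" → head "bench", modifier "mountain".
Putting it together: [[anchor mill] [[mountain bench] brewer]].

[[anchor mill] [[mountain bench] brewer]]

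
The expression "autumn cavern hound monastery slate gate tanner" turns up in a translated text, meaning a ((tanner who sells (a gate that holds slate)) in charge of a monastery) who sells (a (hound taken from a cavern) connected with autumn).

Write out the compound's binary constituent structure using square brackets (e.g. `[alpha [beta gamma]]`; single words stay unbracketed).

Overall it is a kind of tanner (specifically "monastery slate gate tanner"); the modifier is "autumn cavern hound".
Inside "autumn cavern hound": head "hound" (specifically "cavern hound"), modifier "autumn".
Inside "cavern hound": head "hound", modifier "cavern".
Inside "monastery slate gate tanner": head "tanner" (specifically "slate gate tanner"), modifier "monastery".
Inside "slate gate tanner": head "tanner", modifier "slate gate".
Inside "slate gate": head "gate", modifier "slate".
So the structure is [[autumn [cavern hound]] [monastery [[slate gate] tanner]]].

[[autumn [cavern hound]] [monastery [[slate gate] tanner]]]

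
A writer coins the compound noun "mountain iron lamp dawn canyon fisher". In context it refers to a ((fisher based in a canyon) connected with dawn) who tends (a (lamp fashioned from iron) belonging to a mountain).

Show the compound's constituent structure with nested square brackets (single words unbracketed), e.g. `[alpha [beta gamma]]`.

[[mountain [iron lamp]] [dawn [canyon fisher]]]

At the top level: head "fisher" (specifically "dawn canyon fisher"); modifier "mountain iron lamp".
"mountain iron lamp" → head "lamp" (specifically "iron lamp"), modifier "mountain".
"iron lamp" → head "lamp", modifier "iron".
"dawn canyon fisher" → head "fisher" (specifically "canyon fisher"), modifier "dawn".
"canyon fisher" → head "fisher", modifier "canyon".
So the structure is [[mountain [iron lamp]] [dawn [canyon fisher]]].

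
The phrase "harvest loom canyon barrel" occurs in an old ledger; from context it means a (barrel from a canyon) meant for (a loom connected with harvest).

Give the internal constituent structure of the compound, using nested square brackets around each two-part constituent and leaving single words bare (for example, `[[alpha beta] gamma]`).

Whole compound: head "barrel" (specifically "canyon barrel"), modifier "harvest loom".
Within "harvest loom", the head is "loom" and the modifier is "harvest".
Within "canyon barrel", the head is "barrel" and the modifier is "canyon".
Putting it together: [[harvest loom] [canyon barrel]].

[[harvest loom] [canyon barrel]]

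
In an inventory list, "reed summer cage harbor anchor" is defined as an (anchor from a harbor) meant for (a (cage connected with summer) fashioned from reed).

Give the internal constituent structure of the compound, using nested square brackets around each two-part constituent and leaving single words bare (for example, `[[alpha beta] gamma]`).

The outermost head in the paraphrase is "anchor" (specifically "harbor anchor"), modified by "reed summer cage".
Within "reed summer cage", the head is "cage" (specifically "summer cage") and the modifier is "reed".
Within "summer cage", the head is "cage" and the modifier is "summer".
Within "harbor anchor", the head is "anchor" and the modifier is "harbor".
So the structure is [[reed [summer cage]] [harbor anchor]].

[[reed [summer cage]] [harbor anchor]]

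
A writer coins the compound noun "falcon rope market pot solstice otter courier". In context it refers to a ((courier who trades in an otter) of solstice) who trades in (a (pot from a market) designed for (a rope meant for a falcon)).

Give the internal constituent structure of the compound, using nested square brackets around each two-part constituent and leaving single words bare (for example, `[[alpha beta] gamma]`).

Overall it is a kind of courier (specifically "solstice otter courier"); the modifier is "falcon rope market pot".
Inside "falcon rope market pot": head "pot" (specifically "market pot"), modifier "falcon rope".
Inside "falcon rope": head "rope", modifier "falcon".
Inside "market pot": head "pot", modifier "market".
Inside "solstice otter courier": head "courier" (specifically "otter courier"), modifier "solstice".
Inside "otter courier": head "courier", modifier "otter".
Assembled: [[[falcon rope] [market pot]] [solstice [otter courier]]].

[[[falcon rope] [market pot]] [solstice [otter courier]]]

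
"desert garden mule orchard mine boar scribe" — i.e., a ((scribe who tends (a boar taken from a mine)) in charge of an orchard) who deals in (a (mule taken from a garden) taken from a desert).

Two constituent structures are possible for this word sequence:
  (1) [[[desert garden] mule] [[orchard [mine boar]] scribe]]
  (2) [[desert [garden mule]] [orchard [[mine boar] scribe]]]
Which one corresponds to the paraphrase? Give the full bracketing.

[[desert [garden mule]] [orchard [[mine boar] scribe]]]

The paraphrase's head is the "scribe" part ("orchard mine boar scribe"); its modifier is "desert garden mule".
That top-level split, carried through the inner groups, gives [[desert [garden mule]] [orchard [[mine boar] scribe]]].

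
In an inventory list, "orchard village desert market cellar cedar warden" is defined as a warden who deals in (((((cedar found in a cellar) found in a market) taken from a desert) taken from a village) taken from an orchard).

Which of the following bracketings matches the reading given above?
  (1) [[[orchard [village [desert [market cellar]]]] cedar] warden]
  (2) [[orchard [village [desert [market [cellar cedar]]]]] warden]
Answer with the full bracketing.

The paraphrase's head is the "warden" part ("warden"); its modifier is "orchard village desert market cellar cedar".
That top-level split, carried through the inner groups, gives [[orchard [village [desert [market [cellar cedar]]]]] warden].

[[orchard [village [desert [market [cellar cedar]]]]] warden]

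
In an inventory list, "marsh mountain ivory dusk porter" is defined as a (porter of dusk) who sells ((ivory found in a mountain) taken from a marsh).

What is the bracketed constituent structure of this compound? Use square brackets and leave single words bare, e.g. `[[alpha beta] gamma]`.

[[marsh [mountain ivory]] [dusk porter]]

At the top level: head "porter" (specifically "dusk porter"); modifier "marsh mountain ivory".
Inside "marsh mountain ivory": head "ivory" (specifically "mountain ivory"), modifier "marsh".
Inside "mountain ivory": head "ivory", modifier "mountain".
Inside "dusk porter": head "porter", modifier "dusk".
So the structure is [[marsh [mountain ivory]] [dusk porter]].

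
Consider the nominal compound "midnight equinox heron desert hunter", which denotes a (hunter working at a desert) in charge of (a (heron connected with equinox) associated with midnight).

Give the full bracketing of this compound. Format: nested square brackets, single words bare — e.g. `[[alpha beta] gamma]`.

[[midnight [equinox heron]] [desert hunter]]

Whole compound: head "hunter" (specifically "desert hunter"), modifier "midnight equinox heron".
"midnight equinox heron" → head "heron" (specifically "equinox heron"), modifier "midnight".
"equinox heron" → head "heron", modifier "equinox".
"desert hunter" → head "hunter", modifier "desert".
So the structure is [[midnight [equinox heron]] [desert hunter]].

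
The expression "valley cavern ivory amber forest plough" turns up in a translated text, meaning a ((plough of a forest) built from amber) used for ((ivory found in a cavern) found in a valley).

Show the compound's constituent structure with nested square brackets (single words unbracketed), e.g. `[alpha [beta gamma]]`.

[[valley [cavern ivory]] [amber [forest plough]]]

Overall it is a kind of plough (specifically "amber forest plough"); the modifier is "valley cavern ivory".
Within "valley cavern ivory", the head is "ivory" (specifically "cavern ivory") and the modifier is "valley".
Within "cavern ivory", the head is "ivory" and the modifier is "cavern".
Within "amber forest plough", the head is "plough" (specifically "forest plough") and the modifier is "amber".
Within "forest plough", the head is "plough" and the modifier is "forest".
Assembled: [[valley [cavern ivory]] [amber [forest plough]]].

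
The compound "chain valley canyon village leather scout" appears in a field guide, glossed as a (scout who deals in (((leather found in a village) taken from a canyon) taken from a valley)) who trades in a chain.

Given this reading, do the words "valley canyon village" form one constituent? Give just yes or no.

no

The top-level split is [chain] [valley canyon village leather scout]; the full structure is [chain [[valley [canyon [village leather]]] scout]].
"valley canyon village" straddles a constituent boundary, so it is not a single unit.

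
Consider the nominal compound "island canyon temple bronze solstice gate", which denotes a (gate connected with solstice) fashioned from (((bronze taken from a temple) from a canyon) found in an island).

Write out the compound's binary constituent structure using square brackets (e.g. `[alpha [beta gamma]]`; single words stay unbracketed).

Overall it is a kind of gate (specifically "solstice gate"); the modifier is "island canyon temple bronze".
"island canyon temple bronze" → head "bronze" (specifically "canyon temple bronze"), modifier "island".
"canyon temple bronze" → head "bronze" (specifically "temple bronze"), modifier "canyon".
"temple bronze" → head "bronze", modifier "temple".
"solstice gate" → head "gate", modifier "solstice".
So the structure is [[island [canyon [temple bronze]]] [solstice gate]].

[[island [canyon [temple bronze]]] [solstice gate]]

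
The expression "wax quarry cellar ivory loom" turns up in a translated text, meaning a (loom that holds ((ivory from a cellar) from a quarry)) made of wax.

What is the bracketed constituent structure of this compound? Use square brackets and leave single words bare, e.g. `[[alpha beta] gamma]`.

The outermost head in the paraphrase is "loom" (specifically "quarry cellar ivory loom"), modified by "wax".
Within "quarry cellar ivory loom", the head is "loom" and the modifier is "quarry cellar ivory".
Within "quarry cellar ivory", the head is "ivory" (specifically "cellar ivory") and the modifier is "quarry".
Within "cellar ivory", the head is "ivory" and the modifier is "cellar".
Assembled: [wax [[quarry [cellar ivory]] loom]].

[wax [[quarry [cellar ivory]] loom]]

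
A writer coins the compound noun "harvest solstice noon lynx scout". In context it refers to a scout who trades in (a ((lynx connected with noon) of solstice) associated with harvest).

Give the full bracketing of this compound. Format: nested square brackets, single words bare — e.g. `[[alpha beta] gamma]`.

[[harvest [solstice [noon lynx]]] scout]

At the top level: head "scout"; modifier "harvest solstice noon lynx".
Within "harvest solstice noon lynx", the head is "lynx" (specifically "solstice noon lynx") and the modifier is "harvest".
Within "solstice noon lynx", the head is "lynx" (specifically "noon lynx") and the modifier is "solstice".
Within "noon lynx", the head is "lynx" and the modifier is "noon".
So the structure is [[harvest [solstice [noon lynx]]] scout].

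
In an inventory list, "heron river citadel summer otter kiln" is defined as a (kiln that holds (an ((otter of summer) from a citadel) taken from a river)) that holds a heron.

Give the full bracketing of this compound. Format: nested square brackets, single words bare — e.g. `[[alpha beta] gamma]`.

[heron [[river [citadel [summer otter]]] kiln]]

At the top level: head "kiln" (specifically "river citadel summer otter kiln"); modifier "heron".
Inside "river citadel summer otter kiln": head "kiln", modifier "river citadel summer otter".
Inside "river citadel summer otter": head "otter" (specifically "citadel summer otter"), modifier "river".
Inside "citadel summer otter": head "otter" (specifically "summer otter"), modifier "citadel".
Inside "summer otter": head "otter", modifier "summer".
Putting it together: [heron [[river [citadel [summer otter]]] kiln]].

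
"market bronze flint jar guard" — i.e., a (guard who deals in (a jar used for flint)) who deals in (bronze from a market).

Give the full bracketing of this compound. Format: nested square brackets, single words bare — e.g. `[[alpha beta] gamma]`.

[[market bronze] [[flint jar] guard]]

The outermost head in the paraphrase is "guard" (specifically "flint jar guard"), modified by "market bronze".
Inside "market bronze": head "bronze", modifier "market".
Inside "flint jar guard": head "guard", modifier "flint jar".
Inside "flint jar": head "jar", modifier "flint".
So the structure is [[market bronze] [[flint jar] guard]].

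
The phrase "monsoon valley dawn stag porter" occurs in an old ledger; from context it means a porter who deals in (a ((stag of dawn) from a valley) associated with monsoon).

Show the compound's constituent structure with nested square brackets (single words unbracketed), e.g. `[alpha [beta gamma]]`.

[[monsoon [valley [dawn stag]]] porter]

At the top level: head "porter"; modifier "monsoon valley dawn stag".
Within "monsoon valley dawn stag", the head is "stag" (specifically "valley dawn stag") and the modifier is "monsoon".
Within "valley dawn stag", the head is "stag" (specifically "dawn stag") and the modifier is "valley".
Within "dawn stag", the head is "stag" and the modifier is "dawn".
Assembled: [[monsoon [valley [dawn stag]]] porter].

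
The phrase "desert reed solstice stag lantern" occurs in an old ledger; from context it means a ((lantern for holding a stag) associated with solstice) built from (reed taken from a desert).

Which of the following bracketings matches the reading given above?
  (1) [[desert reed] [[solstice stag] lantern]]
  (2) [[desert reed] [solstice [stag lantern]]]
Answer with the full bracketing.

The paraphrase's head is the "lantern" part ("solstice stag lantern"); its modifier is "desert reed".
That top-level split, carried through the inner groups, gives [[desert reed] [solstice [stag lantern]]].

[[desert reed] [solstice [stag lantern]]]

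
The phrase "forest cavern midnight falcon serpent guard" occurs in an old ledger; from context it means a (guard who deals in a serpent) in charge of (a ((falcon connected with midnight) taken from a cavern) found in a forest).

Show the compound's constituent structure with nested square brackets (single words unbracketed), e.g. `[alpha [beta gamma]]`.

Overall it is a kind of guard (specifically "serpent guard"); the modifier is "forest cavern midnight falcon".
Within "forest cavern midnight falcon", the head is "falcon" (specifically "cavern midnight falcon") and the modifier is "forest".
Within "cavern midnight falcon", the head is "falcon" (specifically "midnight falcon") and the modifier is "cavern".
Within "midnight falcon", the head is "falcon" and the modifier is "midnight".
Within "serpent guard", the head is "guard" and the modifier is "serpent".
So the structure is [[forest [cavern [midnight falcon]]] [serpent guard]].

[[forest [cavern [midnight falcon]]] [serpent guard]]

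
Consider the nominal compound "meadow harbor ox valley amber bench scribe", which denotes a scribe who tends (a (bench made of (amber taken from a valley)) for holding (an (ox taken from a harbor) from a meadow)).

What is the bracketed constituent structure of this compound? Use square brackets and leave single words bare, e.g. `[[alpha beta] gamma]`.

At the top level: head "scribe"; modifier "meadow harbor ox valley amber bench".
Within "meadow harbor ox valley amber bench", the head is "bench" (specifically "valley amber bench") and the modifier is "meadow harbor ox".
Within "meadow harbor ox", the head is "ox" (specifically "harbor ox") and the modifier is "meadow".
Within "harbor ox", the head is "ox" and the modifier is "harbor".
Within "valley amber bench", the head is "bench" and the modifier is "valley amber".
Within "valley amber", the head is "amber" and the modifier is "valley".
Assembled: [[[meadow [harbor ox]] [[valley amber] bench]] scribe].

[[[meadow [harbor ox]] [[valley amber] bench]] scribe]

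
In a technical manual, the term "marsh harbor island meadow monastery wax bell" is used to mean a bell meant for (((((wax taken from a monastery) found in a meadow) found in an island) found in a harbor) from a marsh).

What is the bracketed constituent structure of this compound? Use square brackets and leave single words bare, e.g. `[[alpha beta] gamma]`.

The outermost head in the paraphrase is "bell", modified by "marsh harbor island meadow monastery wax".
"marsh harbor island meadow monastery wax" → head "wax" (specifically "harbor island meadow monastery wax"), modifier "marsh".
"harbor island meadow monastery wax" → head "wax" (specifically "island meadow monastery wax"), modifier "harbor".
"island meadow monastery wax" → head "wax" (specifically "meadow monastery wax"), modifier "island".
"meadow monastery wax" → head "wax" (specifically "monastery wax"), modifier "meadow".
"monastery wax" → head "wax", modifier "monastery".
Putting it together: [[marsh [harbor [island [meadow [monastery wax]]]]] bell].

[[marsh [harbor [island [meadow [monastery wax]]]]] bell]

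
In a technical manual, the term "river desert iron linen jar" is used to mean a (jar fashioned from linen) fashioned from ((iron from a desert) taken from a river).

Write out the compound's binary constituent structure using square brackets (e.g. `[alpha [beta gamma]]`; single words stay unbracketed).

The outermost head in the paraphrase is "jar" (specifically "linen jar"), modified by "river desert iron".
"river desert iron" → head "iron" (specifically "desert iron"), modifier "river".
"desert iron" → head "iron", modifier "desert".
"linen jar" → head "jar", modifier "linen".
Assembled: [[river [desert iron]] [linen jar]].

[[river [desert iron]] [linen jar]]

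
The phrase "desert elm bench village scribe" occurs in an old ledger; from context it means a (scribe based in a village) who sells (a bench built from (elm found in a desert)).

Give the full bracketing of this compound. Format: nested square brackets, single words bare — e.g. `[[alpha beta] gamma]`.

Overall it is a kind of scribe (specifically "village scribe"); the modifier is "desert elm bench".
Inside "desert elm bench": head "bench", modifier "desert elm".
Inside "desert elm": head "elm", modifier "desert".
Inside "village scribe": head "scribe", modifier "village".
So the structure is [[[desert elm] bench] [village scribe]].

[[[desert elm] bench] [village scribe]]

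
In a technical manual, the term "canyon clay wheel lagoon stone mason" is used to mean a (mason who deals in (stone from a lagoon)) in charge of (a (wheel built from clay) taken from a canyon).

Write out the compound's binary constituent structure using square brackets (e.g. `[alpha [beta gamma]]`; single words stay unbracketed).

At the top level: head "mason" (specifically "lagoon stone mason"); modifier "canyon clay wheel".
Inside "canyon clay wheel": head "wheel" (specifically "clay wheel"), modifier "canyon".
Inside "clay wheel": head "wheel", modifier "clay".
Inside "lagoon stone mason": head "mason", modifier "lagoon stone".
Inside "lagoon stone": head "stone", modifier "lagoon".
Assembled: [[canyon [clay wheel]] [[lagoon stone] mason]].

[[canyon [clay wheel]] [[lagoon stone] mason]]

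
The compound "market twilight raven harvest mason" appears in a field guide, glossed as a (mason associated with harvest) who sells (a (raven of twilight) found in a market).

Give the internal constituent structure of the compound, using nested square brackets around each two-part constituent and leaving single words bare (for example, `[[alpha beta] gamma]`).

[[market [twilight raven]] [harvest mason]]

The outermost head in the paraphrase is "mason" (specifically "harvest mason"), modified by "market twilight raven".
Inside "market twilight raven": head "raven" (specifically "twilight raven"), modifier "market".
Inside "twilight raven": head "raven", modifier "twilight".
Inside "harvest mason": head "mason", modifier "harvest".
Putting it together: [[market [twilight raven]] [harvest mason]].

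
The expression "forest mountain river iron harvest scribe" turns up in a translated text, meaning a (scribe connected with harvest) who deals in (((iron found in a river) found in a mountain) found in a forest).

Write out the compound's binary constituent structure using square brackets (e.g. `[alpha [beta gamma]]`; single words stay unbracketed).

At the top level: head "scribe" (specifically "harvest scribe"); modifier "forest mountain river iron".
Inside "forest mountain river iron": head "iron" (specifically "mountain river iron"), modifier "forest".
Inside "mountain river iron": head "iron" (specifically "river iron"), modifier "mountain".
Inside "river iron": head "iron", modifier "river".
Inside "harvest scribe": head "scribe", modifier "harvest".
Putting it together: [[forest [mountain [river iron]]] [harvest scribe]].

[[forest [mountain [river iron]]] [harvest scribe]]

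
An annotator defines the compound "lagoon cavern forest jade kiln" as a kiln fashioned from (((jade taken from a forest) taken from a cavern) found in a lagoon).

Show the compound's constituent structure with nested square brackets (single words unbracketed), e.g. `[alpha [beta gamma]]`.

At the top level: head "kiln"; modifier "lagoon cavern forest jade".
"lagoon cavern forest jade" → head "jade" (specifically "cavern forest jade"), modifier "lagoon".
"cavern forest jade" → head "jade" (specifically "forest jade"), modifier "cavern".
"forest jade" → head "jade", modifier "forest".
Assembled: [[lagoon [cavern [forest jade]]] kiln].

[[lagoon [cavern [forest jade]]] kiln]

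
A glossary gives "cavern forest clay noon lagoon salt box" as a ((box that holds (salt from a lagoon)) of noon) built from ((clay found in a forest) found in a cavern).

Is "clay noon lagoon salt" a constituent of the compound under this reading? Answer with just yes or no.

The top-level split is [cavern forest clay] [noon lagoon salt box]; the full structure is [[cavern [forest clay]] [noon [[lagoon salt] box]]].
"clay noon lagoon salt" straddles a constituent boundary, so it is not a single unit.

no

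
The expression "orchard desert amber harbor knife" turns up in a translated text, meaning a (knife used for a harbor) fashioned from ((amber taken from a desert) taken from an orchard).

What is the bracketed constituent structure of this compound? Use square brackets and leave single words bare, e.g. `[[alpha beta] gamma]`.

[[orchard [desert amber]] [harbor knife]]

The outermost head in the paraphrase is "knife" (specifically "harbor knife"), modified by "orchard desert amber".
Within "orchard desert amber", the head is "amber" (specifically "desert amber") and the modifier is "orchard".
Within "desert amber", the head is "amber" and the modifier is "desert".
Within "harbor knife", the head is "knife" and the modifier is "harbor".
Putting it together: [[orchard [desert amber]] [harbor knife]].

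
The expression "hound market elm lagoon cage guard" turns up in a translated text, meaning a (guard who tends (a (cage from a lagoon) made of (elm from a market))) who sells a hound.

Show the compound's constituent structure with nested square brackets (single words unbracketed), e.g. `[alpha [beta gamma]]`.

The outermost head in the paraphrase is "guard" (specifically "market elm lagoon cage guard"), modified by "hound".
Within "market elm lagoon cage guard", the head is "guard" and the modifier is "market elm lagoon cage".
Within "market elm lagoon cage", the head is "cage" (specifically "lagoon cage") and the modifier is "market elm".
Within "market elm", the head is "elm" and the modifier is "market".
Within "lagoon cage", the head is "cage" and the modifier is "lagoon".
Assembled: [hound [[[market elm] [lagoon cage]] guard]].

[hound [[[market elm] [lagoon cage]] guard]]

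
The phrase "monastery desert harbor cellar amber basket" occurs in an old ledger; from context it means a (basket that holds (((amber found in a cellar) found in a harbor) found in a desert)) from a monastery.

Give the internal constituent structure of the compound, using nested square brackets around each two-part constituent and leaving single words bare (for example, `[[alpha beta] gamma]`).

[monastery [[desert [harbor [cellar amber]]] basket]]

Overall it is a kind of basket (specifically "desert harbor cellar amber basket"); the modifier is "monastery".
Within "desert harbor cellar amber basket", the head is "basket" and the modifier is "desert harbor cellar amber".
Within "desert harbor cellar amber", the head is "amber" (specifically "harbor cellar amber") and the modifier is "desert".
Within "harbor cellar amber", the head is "amber" (specifically "cellar amber") and the modifier is "harbor".
Within "cellar amber", the head is "amber" and the modifier is "cellar".
Putting it together: [monastery [[desert [harbor [cellar amber]]] basket]].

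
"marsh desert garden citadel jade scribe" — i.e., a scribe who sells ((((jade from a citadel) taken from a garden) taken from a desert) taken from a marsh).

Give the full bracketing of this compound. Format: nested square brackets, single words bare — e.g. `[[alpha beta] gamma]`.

Whole compound: head "scribe", modifier "marsh desert garden citadel jade".
Within "marsh desert garden citadel jade", the head is "jade" (specifically "desert garden citadel jade") and the modifier is "marsh".
Within "desert garden citadel jade", the head is "jade" (specifically "garden citadel jade") and the modifier is "desert".
Within "garden citadel jade", the head is "jade" (specifically "citadel jade") and the modifier is "garden".
Within "citadel jade", the head is "jade" and the modifier is "citadel".
Putting it together: [[marsh [desert [garden [citadel jade]]]] scribe].

[[marsh [desert [garden [citadel jade]]]] scribe]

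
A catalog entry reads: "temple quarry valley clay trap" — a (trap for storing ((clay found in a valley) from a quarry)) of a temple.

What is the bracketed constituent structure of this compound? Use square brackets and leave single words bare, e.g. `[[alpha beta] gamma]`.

At the top level: head "trap" (specifically "quarry valley clay trap"); modifier "temple".
"quarry valley clay trap" → head "trap", modifier "quarry valley clay".
"quarry valley clay" → head "clay" (specifically "valley clay"), modifier "quarry".
"valley clay" → head "clay", modifier "valley".
Assembled: [temple [[quarry [valley clay]] trap]].

[temple [[quarry [valley clay]] trap]]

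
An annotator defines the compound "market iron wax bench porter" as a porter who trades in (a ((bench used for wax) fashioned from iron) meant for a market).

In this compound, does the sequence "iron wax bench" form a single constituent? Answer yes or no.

The paraphrase groups the words so that "iron wax bench" is one unit: it corresponds to a single parenthesized sub-phrase.
The full structure is [[market [iron [wax bench]]] porter], in which [iron wax bench] is a constituent.

yes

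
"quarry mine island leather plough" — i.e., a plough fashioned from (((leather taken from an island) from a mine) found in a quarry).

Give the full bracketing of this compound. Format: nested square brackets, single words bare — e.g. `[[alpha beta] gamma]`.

The outermost head in the paraphrase is "plough", modified by "quarry mine island leather".
"quarry mine island leather" → head "leather" (specifically "mine island leather"), modifier "quarry".
"mine island leather" → head "leather" (specifically "island leather"), modifier "mine".
"island leather" → head "leather", modifier "island".
Assembled: [[quarry [mine [island leather]]] plough].

[[quarry [mine [island leather]]] plough]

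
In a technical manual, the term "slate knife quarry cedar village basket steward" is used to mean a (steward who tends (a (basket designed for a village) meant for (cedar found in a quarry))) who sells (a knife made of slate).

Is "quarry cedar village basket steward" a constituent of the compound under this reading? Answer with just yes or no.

The paraphrase groups the words so that "quarry cedar village basket steward" is one unit: it corresponds to a single parenthesized sub-phrase.
The full structure is [[slate knife] [[[quarry cedar] [village basket]] steward]], in which [quarry cedar village basket steward] is a constituent.

yes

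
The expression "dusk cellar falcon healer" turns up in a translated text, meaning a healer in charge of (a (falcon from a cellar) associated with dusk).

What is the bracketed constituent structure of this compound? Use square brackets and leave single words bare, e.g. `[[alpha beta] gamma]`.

[[dusk [cellar falcon]] healer]

Whole compound: head "healer", modifier "dusk cellar falcon".
Inside "dusk cellar falcon": head "falcon" (specifically "cellar falcon"), modifier "dusk".
Inside "cellar falcon": head "falcon", modifier "cellar".
Assembled: [[dusk [cellar falcon]] healer].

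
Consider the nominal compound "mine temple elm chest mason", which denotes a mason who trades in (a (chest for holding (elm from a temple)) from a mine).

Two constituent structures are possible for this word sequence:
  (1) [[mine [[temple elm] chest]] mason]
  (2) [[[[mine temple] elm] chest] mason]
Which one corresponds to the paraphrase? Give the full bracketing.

[[mine [[temple elm] chest]] mason]

The paraphrase's head is the "mason" part ("mason"); its modifier is "mine temple elm chest".
That top-level split, carried through the inner groups, gives [[mine [[temple elm] chest]] mason].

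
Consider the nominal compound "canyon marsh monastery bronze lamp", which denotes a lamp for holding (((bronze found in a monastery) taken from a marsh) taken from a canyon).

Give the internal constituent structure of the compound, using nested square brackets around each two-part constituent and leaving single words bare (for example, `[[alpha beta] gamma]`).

[[canyon [marsh [monastery bronze]]] lamp]

Overall it is a kind of lamp; the modifier is "canyon marsh monastery bronze".
"canyon marsh monastery bronze" → head "bronze" (specifically "marsh monastery bronze"), modifier "canyon".
"marsh monastery bronze" → head "bronze" (specifically "monastery bronze"), modifier "marsh".
"monastery bronze" → head "bronze", modifier "monastery".
So the structure is [[canyon [marsh [monastery bronze]]] lamp].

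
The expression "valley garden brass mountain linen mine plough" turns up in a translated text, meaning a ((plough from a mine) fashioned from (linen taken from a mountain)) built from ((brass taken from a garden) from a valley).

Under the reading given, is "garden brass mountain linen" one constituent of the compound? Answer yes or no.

The top-level split is [valley garden brass] [mountain linen mine plough]; the full structure is [[valley [garden brass]] [[mountain linen] [mine plough]]].
"garden brass mountain linen" straddles a constituent boundary, so it is not a single unit.

no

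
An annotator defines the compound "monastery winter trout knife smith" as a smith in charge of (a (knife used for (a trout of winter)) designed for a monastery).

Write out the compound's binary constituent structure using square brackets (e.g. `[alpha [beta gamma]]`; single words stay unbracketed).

The outermost head in the paraphrase is "smith", modified by "monastery winter trout knife".
"monastery winter trout knife" → head "knife" (specifically "winter trout knife"), modifier "monastery".
"winter trout knife" → head "knife", modifier "winter trout".
"winter trout" → head "trout", modifier "winter".
So the structure is [[monastery [[winter trout] knife]] smith].

[[monastery [[winter trout] knife]] smith]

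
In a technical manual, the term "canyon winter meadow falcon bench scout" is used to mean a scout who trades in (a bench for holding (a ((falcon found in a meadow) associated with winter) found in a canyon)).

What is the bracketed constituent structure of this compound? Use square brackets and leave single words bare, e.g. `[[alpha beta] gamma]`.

[[[canyon [winter [meadow falcon]]] bench] scout]

At the top level: head "scout"; modifier "canyon winter meadow falcon bench".
"canyon winter meadow falcon bench" → head "bench", modifier "canyon winter meadow falcon".
"canyon winter meadow falcon" → head "falcon" (specifically "winter meadow falcon"), modifier "canyon".
"winter meadow falcon" → head "falcon" (specifically "meadow falcon"), modifier "winter".
"meadow falcon" → head "falcon", modifier "meadow".
So the structure is [[[canyon [winter [meadow falcon]]] bench] scout].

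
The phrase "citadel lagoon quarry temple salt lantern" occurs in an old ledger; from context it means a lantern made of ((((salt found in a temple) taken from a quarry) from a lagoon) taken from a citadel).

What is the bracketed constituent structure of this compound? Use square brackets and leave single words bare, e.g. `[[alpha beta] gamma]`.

Whole compound: head "lantern", modifier "citadel lagoon quarry temple salt".
"citadel lagoon quarry temple salt" → head "salt" (specifically "lagoon quarry temple salt"), modifier "citadel".
"lagoon quarry temple salt" → head "salt" (specifically "quarry temple salt"), modifier "lagoon".
"quarry temple salt" → head "salt" (specifically "temple salt"), modifier "quarry".
"temple salt" → head "salt", modifier "temple".
So the structure is [[citadel [lagoon [quarry [temple salt]]]] lantern].

[[citadel [lagoon [quarry [temple salt]]]] lantern]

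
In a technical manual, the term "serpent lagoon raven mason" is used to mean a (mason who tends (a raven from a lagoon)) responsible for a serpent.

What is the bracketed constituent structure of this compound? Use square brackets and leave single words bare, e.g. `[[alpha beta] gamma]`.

[serpent [[lagoon raven] mason]]

At the top level: head "mason" (specifically "lagoon raven mason"); modifier "serpent".
Inside "lagoon raven mason": head "mason", modifier "lagoon raven".
Inside "lagoon raven": head "raven", modifier "lagoon".
So the structure is [serpent [[lagoon raven] mason]].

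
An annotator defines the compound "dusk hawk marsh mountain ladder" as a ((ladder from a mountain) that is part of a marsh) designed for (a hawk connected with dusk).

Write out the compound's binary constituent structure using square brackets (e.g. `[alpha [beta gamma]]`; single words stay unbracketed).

At the top level: head "ladder" (specifically "marsh mountain ladder"); modifier "dusk hawk".
"dusk hawk" → head "hawk", modifier "dusk".
"marsh mountain ladder" → head "ladder" (specifically "mountain ladder"), modifier "marsh".
"mountain ladder" → head "ladder", modifier "mountain".
So the structure is [[dusk hawk] [marsh [mountain ladder]]].

[[dusk hawk] [marsh [mountain ladder]]]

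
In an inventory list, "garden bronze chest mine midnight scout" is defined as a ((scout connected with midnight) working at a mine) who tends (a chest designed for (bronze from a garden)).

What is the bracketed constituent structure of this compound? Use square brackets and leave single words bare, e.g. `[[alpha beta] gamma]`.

At the top level: head "scout" (specifically "mine midnight scout"); modifier "garden bronze chest".
"garden bronze chest" → head "chest", modifier "garden bronze".
"garden bronze" → head "bronze", modifier "garden".
"mine midnight scout" → head "scout" (specifically "midnight scout"), modifier "mine".
"midnight scout" → head "scout", modifier "midnight".
Putting it together: [[[garden bronze] chest] [mine [midnight scout]]].

[[[garden bronze] chest] [mine [midnight scout]]]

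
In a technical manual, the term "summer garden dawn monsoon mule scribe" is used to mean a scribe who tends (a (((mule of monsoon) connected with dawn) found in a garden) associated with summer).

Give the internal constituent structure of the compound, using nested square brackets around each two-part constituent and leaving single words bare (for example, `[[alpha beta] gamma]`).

[[summer [garden [dawn [monsoon mule]]]] scribe]

Overall it is a kind of scribe; the modifier is "summer garden dawn monsoon mule".
Within "summer garden dawn monsoon mule", the head is "mule" (specifically "garden dawn monsoon mule") and the modifier is "summer".
Within "garden dawn monsoon mule", the head is "mule" (specifically "dawn monsoon mule") and the modifier is "garden".
Within "dawn monsoon mule", the head is "mule" (specifically "monsoon mule") and the modifier is "dawn".
Within "monsoon mule", the head is "mule" and the modifier is "monsoon".
Putting it together: [[summer [garden [dawn [monsoon mule]]]] scribe].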